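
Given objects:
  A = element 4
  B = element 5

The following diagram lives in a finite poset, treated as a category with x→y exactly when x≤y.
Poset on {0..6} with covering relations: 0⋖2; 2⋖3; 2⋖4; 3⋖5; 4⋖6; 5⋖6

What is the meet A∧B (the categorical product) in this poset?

Answer: A∧B = 2

Trace:
{x : x⊑A ∧ x⊑B} = {0,2}  (A=4, B=5)
  0 ⊑ 2
  2 ⊑ 2
glb = 2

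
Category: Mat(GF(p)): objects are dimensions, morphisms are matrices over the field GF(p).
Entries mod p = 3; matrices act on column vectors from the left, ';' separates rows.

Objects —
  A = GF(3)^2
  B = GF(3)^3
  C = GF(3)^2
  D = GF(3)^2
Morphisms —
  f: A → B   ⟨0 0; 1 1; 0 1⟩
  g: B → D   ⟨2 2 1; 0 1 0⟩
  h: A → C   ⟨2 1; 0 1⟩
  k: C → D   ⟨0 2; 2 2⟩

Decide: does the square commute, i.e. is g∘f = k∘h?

Along f;g (path 1):
  e0=⟨1,0⟩ f→⟨0,1,0⟩ g→⟨2,1⟩
  e1=⟨0,1⟩ f→⟨0,1,1⟩ g→⟨0,1⟩
  composite₁ = ⟨2 0; 1 1⟩
Along h;k (path 2):
  e0=⟨1,0⟩ h→⟨2,0⟩ k→⟨0,1⟩
  e1=⟨0,1⟩ h→⟨1,1⟩ k→⟨2,1⟩
  composite₂ = ⟨0 2; 1 1⟩
Equal? distinct morphisms ✗

Answer: DOES NOT COMMUTE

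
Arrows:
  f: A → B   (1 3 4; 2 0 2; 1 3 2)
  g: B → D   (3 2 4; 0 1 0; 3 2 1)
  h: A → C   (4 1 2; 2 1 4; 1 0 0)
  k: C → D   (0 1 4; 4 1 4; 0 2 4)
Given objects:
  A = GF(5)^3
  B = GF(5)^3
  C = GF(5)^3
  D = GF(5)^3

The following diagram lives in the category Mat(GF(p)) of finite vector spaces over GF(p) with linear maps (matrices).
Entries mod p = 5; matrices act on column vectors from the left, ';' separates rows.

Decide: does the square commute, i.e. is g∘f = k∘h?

Answer: COMMUTES

Derivation:
Path 1 = f;g:
  e0=[1,0,0] f→[1,2,1] g→[1,2,3]
  e1=[0,1,0] f→[3,0,3] g→[1,0,2]
  e2=[0,0,1] f→[4,2,2] g→[4,2,3]
  ⟦path⟧₁ = (1 1 4; 2 0 2; 3 2 3)
Path 2 = h;k:
  e0=[1,0,0] h→[4,2,1] k→[1,2,3]
  e1=[0,1,0] h→[1,1,0] k→[1,0,2]
  e2=[0,0,1] h→[2,4,0] k→[4,2,3]
  ⟦path⟧₂ = (1 1 4; 2 0 2; 3 2 3)
Equal? same morphism ✓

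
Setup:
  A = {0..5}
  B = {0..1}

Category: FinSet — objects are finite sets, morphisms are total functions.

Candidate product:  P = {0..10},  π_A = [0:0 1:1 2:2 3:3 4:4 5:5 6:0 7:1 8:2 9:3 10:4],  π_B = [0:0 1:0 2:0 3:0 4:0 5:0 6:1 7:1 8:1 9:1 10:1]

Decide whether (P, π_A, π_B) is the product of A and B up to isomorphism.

Answer: NOT A VALID PRODUCT — |P|=11 ≠ |A|·|B|=12

Trace:
|A|·|B| = 6·2 = 12;  |P| = 11
  → cardinalities differ; no bijection possible.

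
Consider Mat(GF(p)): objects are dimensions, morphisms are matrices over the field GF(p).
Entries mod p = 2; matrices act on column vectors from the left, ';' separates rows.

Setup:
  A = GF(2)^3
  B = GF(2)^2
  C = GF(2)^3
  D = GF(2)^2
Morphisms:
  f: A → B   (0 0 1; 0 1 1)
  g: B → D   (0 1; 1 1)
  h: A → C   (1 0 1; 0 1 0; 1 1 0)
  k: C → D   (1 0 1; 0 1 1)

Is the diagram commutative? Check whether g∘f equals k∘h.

Answer: DOES NOT COMMUTE

Work:
Along f;g (path 1):
  e0=(1,0,0) f→(0,0) g→(0,0)
  e1=(0,1,0) f→(0,1) g→(1,1)
  e2=(0,0,1) f→(1,1) g→(1,0)
  composite₁ = (0 1 1; 0 1 0)
Along h;k (path 2):
  e0=(1,0,0) h→(1,0,1) k→(0,1)
  e1=(0,1,0) h→(0,1,1) k→(1,0)
  e2=(0,0,1) h→(1,0,0) k→(1,0)
  composite₂ = (0 1 1; 1 0 0)
Equal? NO — does not commute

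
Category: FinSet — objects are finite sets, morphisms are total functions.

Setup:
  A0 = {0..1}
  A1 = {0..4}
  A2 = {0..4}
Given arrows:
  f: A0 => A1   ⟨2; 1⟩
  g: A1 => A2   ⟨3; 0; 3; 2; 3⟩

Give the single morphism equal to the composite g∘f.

Answer: ⟨3; 0⟩

Work:
  0 f=>2 g=>3
  1 f=>1 g=>0
composite: ⟨3; 0⟩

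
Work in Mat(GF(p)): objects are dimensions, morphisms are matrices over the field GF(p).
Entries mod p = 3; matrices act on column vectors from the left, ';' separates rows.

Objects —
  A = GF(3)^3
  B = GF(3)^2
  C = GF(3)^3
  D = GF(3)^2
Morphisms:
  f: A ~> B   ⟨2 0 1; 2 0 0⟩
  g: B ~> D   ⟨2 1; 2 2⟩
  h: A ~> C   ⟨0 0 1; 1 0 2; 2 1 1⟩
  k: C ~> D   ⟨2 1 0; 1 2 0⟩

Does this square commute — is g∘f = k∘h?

Answer: DOES NOT COMMUTE

Trace:
1) trace f;g:
  e0=[1,0,0] f~>[2,2] g~>[0,2]
  e1=[0,1,0] f~>[0,0] g~>[0,0]
  e2=[0,0,1] f~>[1,0] g~>[2,2]
  composite₁ = ⟨0 0 2; 2 0 2⟩
2) trace h;k:
  e0=[1,0,0] h~>[0,1,2] k~>[1,2]
  e1=[0,1,0] h~>[0,0,1] k~>[0,0]
  e2=[0,0,1] h~>[1,2,1] k~>[1,2]
  composite₂ = ⟨1 0 1; 2 0 2⟩
Equal? distinct morphisms ✗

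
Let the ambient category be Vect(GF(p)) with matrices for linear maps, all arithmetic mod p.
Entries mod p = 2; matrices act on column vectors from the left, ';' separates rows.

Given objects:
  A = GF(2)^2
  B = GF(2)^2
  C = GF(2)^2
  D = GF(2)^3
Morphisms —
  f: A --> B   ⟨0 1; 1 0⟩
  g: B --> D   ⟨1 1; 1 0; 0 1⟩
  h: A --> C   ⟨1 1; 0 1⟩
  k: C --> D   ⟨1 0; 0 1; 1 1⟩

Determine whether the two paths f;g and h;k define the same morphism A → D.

1) trace f;g:
  e0=[1,0] f-->[0,1] g-->[1,0,1]
  e1=[0,1] f-->[1,0] g-->[1,1,0]
  composite₁ = ⟨1 1; 0 1; 1 0⟩
2) trace h;k:
  e0=[1,0] h-->[1,0] k-->[1,0,1]
  e1=[0,1] h-->[1,1] k-->[1,1,0]
  composite₂ = ⟨1 1; 0 1; 1 0⟩
Equal? same morphism ✓

Answer: COMMUTES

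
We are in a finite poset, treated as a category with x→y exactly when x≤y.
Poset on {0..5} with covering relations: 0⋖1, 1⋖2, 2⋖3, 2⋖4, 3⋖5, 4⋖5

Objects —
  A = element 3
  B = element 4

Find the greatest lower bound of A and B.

Answer: A∧B = 2

Work:
{x : x≤A ∧ x≤B} = {0,1,2}  (A=3, B=4)
  0 ≤ 2
  1 ≤ 2
  2 ≤ 2
glb = 2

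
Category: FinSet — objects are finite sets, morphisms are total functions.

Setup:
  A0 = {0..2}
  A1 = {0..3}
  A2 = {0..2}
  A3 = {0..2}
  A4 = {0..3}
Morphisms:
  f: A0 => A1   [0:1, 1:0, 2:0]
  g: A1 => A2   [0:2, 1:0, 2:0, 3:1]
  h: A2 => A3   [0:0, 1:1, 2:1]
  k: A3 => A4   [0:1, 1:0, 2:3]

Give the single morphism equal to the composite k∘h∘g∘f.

Answer: [0:1, 1:0, 2:0]

Work:
  0 f=>1 g=>0 h=>0 k=>1
  1 f=>0 g=>2 h=>1 k=>0
  2 f=>0 g=>2 h=>1 k=>0
result: [0:1, 1:0, 2:0]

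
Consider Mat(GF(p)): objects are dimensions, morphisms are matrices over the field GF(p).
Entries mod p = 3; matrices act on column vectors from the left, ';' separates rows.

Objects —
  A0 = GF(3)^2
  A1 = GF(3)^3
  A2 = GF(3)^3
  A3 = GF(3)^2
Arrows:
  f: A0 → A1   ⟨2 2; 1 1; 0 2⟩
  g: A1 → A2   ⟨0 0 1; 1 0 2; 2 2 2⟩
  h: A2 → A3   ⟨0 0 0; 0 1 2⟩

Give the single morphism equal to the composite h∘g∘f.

  e0=(1,0) f→(2,1,0) g→(0,2,0) h→(0,2)
  e1=(0,1) f→(2,1,2) g→(2,0,1) h→(0,2)
result: ⟨0 0; 2 2⟩

Answer: ⟨0 0; 2 2⟩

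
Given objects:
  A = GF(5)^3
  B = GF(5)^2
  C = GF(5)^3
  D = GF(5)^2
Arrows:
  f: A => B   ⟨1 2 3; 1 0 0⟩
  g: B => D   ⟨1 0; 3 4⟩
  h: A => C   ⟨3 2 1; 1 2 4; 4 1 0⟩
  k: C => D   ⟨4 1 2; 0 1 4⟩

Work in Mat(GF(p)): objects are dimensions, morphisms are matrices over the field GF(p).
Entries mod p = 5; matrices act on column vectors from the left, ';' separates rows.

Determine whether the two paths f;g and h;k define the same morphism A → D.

Answer: COMMUTES

Trace:
Along f;g (path 1):
  e0=(1,0,0) f=>(1,1) g=>(1,2)
  e1=(0,1,0) f=>(2,0) g=>(2,1)
  e2=(0,0,1) f=>(3,0) g=>(3,4)
  ⟦path⟧₁ = ⟨1 2 3; 2 1 4⟩
Along h;k (path 2):
  e0=(1,0,0) h=>(3,1,4) k=>(1,2)
  e1=(0,1,0) h=>(2,2,1) k=>(2,1)
  e2=(0,0,1) h=>(1,4,0) k=>(3,4)
  ⟦path⟧₂ = ⟨1 2 3; 2 1 4⟩
Equal? same morphism ✓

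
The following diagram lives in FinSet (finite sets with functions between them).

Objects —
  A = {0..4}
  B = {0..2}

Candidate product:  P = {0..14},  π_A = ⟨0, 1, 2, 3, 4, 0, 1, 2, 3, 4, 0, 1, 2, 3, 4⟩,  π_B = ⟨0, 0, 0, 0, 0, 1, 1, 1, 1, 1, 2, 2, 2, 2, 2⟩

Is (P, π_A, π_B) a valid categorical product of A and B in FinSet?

Answer: VALID PRODUCT

Derivation:
|A|·|B| = 5·3 = 15;  |P| = 15
Check the pairing map k ↦ (π_A(k), π_B(k)):
  0 ↦ (0,0)
  1 ↦ (1,0)
  2 ↦ (2,0)
  3 ↦ (3,0)
  4 ↦ (4,0)
  5 ↦ (0,1)
  6 ↦ (1,1)
  7 ↦ (2,1)
  8 ↦ (3,1)
  9 ↦ (4,1)
  10 ↦ (0,2)
  11 ↦ (1,2)
  12 ↦ (2,2)
  13 ↦ (3,2)
  14 ↦ (4,2)
distinct pairs in image: 15 / 15 needed
  → bijection onto A×B; projections well-typed.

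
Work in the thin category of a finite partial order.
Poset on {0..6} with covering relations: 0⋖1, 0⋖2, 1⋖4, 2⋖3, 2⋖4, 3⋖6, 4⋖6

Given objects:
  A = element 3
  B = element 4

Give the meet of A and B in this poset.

Answer: A∧B = 2

Derivation:
Common predecessors of 3,4: {0,2}
  0 <= 2
  2 <= 2
glb = 2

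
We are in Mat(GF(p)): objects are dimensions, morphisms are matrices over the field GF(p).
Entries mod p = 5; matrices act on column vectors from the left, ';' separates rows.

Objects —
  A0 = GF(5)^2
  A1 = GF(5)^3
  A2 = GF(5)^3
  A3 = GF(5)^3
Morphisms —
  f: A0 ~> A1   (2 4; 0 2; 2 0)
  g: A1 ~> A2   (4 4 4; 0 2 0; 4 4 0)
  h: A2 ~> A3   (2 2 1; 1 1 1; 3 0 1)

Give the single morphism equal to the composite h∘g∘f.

  e0=(1,0) f~>(2,0,2) g~>(1,0,3) h~>(0,4,1)
  e1=(0,1) f~>(4,2,0) g~>(4,4,4) h~>(0,2,1)
composite: (0 0; 4 2; 1 1)

Answer: (0 0; 4 2; 1 1)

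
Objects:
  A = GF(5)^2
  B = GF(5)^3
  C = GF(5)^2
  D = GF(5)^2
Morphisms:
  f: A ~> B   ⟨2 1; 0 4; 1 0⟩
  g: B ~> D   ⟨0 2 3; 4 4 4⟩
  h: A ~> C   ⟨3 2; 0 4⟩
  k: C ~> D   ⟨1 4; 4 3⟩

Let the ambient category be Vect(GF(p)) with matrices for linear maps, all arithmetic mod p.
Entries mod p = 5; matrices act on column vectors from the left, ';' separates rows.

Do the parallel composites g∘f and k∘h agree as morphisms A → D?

Answer: COMMUTES

Work:
1) trace f;g:
  e0=[1,0] f~>[2,0,1] g~>[3,2]
  e1=[0,1] f~>[1,4,0] g~>[3,0]
  ⟦path⟧₁ = ⟨3 3; 2 0⟩
2) trace h;k:
  e0=[1,0] h~>[3,0] k~>[3,2]
  e1=[0,1] h~>[2,4] k~>[3,0]
  ⟦path⟧₂ = ⟨3 3; 2 0⟩
Equal? same morphism ✓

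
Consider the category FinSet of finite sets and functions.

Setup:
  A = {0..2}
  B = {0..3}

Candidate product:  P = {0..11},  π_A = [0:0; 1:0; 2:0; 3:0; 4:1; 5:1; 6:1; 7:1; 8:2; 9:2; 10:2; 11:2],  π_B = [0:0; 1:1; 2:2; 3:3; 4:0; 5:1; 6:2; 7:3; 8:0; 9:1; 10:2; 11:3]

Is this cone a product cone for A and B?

|A|·|B| = 3·4 = 12;  |P| = 12
Check the pairing map k ↦ (π_A(k), π_B(k)):
  0 : (0,0)
  1 : (0,1)
  2 : (0,2)
  3 : (0,3)
  4 : (1,0)
  5 : (1,1)
  6 : (1,2)
  7 : (1,3)
  8 : (2,0)
  9 : (2,1)
  10 : (2,2)
  11 : (2,3)
distinct pairs in image: 12 / 12 needed
  → bijection onto A×B; projections well-typed.

Answer: VALID PRODUCT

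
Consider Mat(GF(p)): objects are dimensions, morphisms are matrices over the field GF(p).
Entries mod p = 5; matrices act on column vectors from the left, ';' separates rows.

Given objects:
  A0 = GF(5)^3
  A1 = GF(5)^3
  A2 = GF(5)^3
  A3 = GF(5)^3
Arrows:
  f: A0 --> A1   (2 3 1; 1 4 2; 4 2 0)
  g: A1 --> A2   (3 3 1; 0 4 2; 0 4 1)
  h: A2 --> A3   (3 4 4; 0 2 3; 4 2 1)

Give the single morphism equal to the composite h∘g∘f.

  e0=[1,0,0] f-->[2,1,4] g-->[3,2,3] h-->[4,3,4]
  e1=[0,1,0] f-->[3,4,2] g-->[3,0,3] h-->[1,4,0]
  e2=[0,0,1] f-->[1,2,0] g-->[4,3,3] h-->[1,0,0]
⟦path⟧: (4 1 1; 3 4 0; 4 0 0)

Answer: (4 1 1; 3 4 0; 4 0 0)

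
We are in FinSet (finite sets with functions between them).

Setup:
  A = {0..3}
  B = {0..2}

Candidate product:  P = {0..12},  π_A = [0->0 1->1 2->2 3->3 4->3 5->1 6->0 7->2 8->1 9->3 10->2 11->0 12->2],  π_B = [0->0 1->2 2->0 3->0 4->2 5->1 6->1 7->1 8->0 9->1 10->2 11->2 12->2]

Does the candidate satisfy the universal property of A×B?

|A|·|B| = 4·3 = 12;  |P| = 13
  → cardinalities differ; no bijection possible.

Answer: NOT A VALID PRODUCT — |P|=13 ≠ |A|·|B|=12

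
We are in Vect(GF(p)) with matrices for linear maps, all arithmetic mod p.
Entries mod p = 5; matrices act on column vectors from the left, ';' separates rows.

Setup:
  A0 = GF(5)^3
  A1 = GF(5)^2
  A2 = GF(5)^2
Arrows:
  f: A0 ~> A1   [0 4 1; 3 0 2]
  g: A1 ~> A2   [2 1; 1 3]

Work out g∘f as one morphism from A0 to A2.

  e0=⟨1,0,0⟩ f~>⟨0,3⟩ g~>⟨3,4⟩
  e1=⟨0,1,0⟩ f~>⟨4,0⟩ g~>⟨3,4⟩
  e2=⟨0,0,1⟩ f~>⟨1,2⟩ g~>⟨4,2⟩
composite: [3 3 4; 4 4 2]

Answer: [3 3 4; 4 4 2]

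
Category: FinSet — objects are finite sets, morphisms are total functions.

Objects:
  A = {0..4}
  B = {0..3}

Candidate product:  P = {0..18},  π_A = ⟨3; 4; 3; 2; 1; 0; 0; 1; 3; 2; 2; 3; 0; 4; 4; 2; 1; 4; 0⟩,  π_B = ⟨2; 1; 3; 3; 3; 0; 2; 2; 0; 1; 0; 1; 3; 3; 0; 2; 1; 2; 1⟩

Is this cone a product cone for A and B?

|A|·|B| = 5·4 = 20;  |P| = 19
  → cardinalities differ; no bijection possible.

Answer: NOT A VALID PRODUCT — |P|=19 ≠ |A|·|B|=20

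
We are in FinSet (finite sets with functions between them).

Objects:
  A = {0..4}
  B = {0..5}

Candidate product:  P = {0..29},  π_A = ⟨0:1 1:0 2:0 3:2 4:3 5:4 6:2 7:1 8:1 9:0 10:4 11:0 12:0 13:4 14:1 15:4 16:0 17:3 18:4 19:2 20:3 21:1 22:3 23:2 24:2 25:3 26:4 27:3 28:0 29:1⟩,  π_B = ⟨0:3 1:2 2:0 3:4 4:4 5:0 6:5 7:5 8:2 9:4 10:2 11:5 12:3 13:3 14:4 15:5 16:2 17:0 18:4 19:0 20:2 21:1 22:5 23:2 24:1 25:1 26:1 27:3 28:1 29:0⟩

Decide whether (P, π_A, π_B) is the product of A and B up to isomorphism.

|A|·|B| = 5·6 = 30;  |P| = 30
Check the pairing map k ↦ (π_A(k), π_B(k)):
  0 : (1,3)
  1 : (0,2)
  2 : (0,0)
  3 : (2,4)
  4 : (3,4)
  5 : (4,0)
  6 : (2,5)
  7 : (1,5)
  8 : (1,2)
  9 : (0,4)
  10 : (4,2)
  11 : (0,5)
  12 : (0,3)
  13 : (4,3)
  14 : (1,4)
  15 : (4,5)
  16 : (0,2)  ✗ repeats pair of k=1
  17 : (3,0)
  18 : (4,4)
  19 : (2,0)
  20 : (3,2)
  21 : (1,1)
  22 : (3,5)
  23 : (2,2)
  24 : (2,1)
  25 : (3,1)
  26 : (4,1)
  27 : (3,3)
  28 : (0,1)
  29 : (1,0)
distinct pairs in image: 29 / 30 needed
  → (0,2) hit at k=1 and k=16

Answer: NOT A VALID PRODUCT — duplicate pair at indices 1,16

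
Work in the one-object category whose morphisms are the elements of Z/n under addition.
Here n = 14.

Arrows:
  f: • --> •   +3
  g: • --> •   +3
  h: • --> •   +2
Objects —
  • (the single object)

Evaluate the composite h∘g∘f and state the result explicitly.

  0 +3≡3 +3≡6 +2≡8  (mod 14)
composite: +8

Answer: +8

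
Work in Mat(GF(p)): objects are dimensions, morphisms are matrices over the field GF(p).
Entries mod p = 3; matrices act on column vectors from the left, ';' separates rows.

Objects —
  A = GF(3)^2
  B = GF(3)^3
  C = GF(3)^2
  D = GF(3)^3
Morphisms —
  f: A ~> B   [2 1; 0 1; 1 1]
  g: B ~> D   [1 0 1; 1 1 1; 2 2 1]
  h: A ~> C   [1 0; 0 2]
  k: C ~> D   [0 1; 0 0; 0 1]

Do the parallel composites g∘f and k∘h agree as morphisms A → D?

Path 1 = f;g:
  e0=[1,0] f~>[2,0,1] g~>[0,0,2]
  e1=[0,1] f~>[1,1,1] g~>[2,0,2]
  ⟦path⟧₁ = [0 2; 0 0; 2 2]
Path 2 = h;k:
  e0=[1,0] h~>[1,0] k~>[0,0,0]
  e1=[0,1] h~>[0,2] k~>[2,0,2]
  ⟦path⟧₂ = [0 2; 0 0; 0 2]
Equal? differ; not commutative

Answer: DOES NOT COMMUTE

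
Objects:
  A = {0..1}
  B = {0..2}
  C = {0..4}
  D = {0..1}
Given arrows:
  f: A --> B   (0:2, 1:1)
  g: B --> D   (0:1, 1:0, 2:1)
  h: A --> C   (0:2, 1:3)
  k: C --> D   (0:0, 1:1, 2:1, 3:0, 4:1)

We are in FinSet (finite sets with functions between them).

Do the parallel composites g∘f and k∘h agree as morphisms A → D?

Answer: COMMUTES

Derivation:
Along f;g (path 1):
  0 f-->2 g-->1
  1 f-->1 g-->0
  result₁ = (0:1, 1:0)
Along h;k (path 2):
  0 h-->2 k-->1
  1 h-->3 k-->0
  result₂ = (0:1, 1:0)
Equal? equal; square commutes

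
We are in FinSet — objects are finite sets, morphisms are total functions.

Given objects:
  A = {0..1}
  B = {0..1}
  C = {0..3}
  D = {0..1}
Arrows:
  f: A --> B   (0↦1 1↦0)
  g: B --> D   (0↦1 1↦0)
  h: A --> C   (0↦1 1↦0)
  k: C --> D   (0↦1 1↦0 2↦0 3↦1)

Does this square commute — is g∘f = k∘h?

Answer: COMMUTES

Work:
1) trace f;g:
  0 f-->1 g-->0
  1 f-->0 g-->1
  result₁ = (0↦0 1↦1)
2) trace h;k:
  0 h-->1 k-->0
  1 h-->0 k-->1
  result₂ = (0↦0 1↦1)
Equal? same morphism ✓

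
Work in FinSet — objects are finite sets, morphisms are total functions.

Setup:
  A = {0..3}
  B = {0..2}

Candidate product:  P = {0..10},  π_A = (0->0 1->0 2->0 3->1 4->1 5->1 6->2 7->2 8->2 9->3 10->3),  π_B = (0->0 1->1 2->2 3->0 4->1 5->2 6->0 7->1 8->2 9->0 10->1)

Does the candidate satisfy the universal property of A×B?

|A|·|B| = 4·3 = 12;  |P| = 11
  → cardinalities differ; no bijection possible.

Answer: NOT A VALID PRODUCT — |P|=11 ≠ |A|·|B|=12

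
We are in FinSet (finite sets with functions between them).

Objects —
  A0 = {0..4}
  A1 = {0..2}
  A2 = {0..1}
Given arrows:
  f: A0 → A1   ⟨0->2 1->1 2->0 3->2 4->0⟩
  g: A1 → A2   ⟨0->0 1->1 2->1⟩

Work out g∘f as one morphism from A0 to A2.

  0 f→2 g→1
  1 f→1 g→1
  2 f→0 g→0
  3 f→2 g→1
  4 f→0 g→0
⟦path⟧: ⟨0->1 1->1 2->0 3->1 4->0⟩

Answer: ⟨0->1 1->1 2->0 3->1 4->0⟩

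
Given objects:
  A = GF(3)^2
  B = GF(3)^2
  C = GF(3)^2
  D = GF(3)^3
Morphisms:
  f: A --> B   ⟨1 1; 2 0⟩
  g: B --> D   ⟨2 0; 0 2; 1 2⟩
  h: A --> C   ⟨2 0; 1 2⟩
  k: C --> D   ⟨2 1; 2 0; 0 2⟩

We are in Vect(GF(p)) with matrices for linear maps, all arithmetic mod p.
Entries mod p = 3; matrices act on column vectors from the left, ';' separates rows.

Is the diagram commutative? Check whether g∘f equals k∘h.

Answer: COMMUTES

Derivation:
Path 1 = f;g:
  e0=⟨1,0⟩ f-->⟨1,2⟩ g-->⟨2,1,2⟩
  e1=⟨0,1⟩ f-->⟨1,0⟩ g-->⟨2,0,1⟩
  result₁ = ⟨2 2; 1 0; 2 1⟩
Path 2 = h;k:
  e0=⟨1,0⟩ h-->⟨2,1⟩ k-->⟨2,1,2⟩
  e1=⟨0,1⟩ h-->⟨0,2⟩ k-->⟨2,0,1⟩
  result₂ = ⟨2 2; 1 0; 2 1⟩
Equal? YES — commutes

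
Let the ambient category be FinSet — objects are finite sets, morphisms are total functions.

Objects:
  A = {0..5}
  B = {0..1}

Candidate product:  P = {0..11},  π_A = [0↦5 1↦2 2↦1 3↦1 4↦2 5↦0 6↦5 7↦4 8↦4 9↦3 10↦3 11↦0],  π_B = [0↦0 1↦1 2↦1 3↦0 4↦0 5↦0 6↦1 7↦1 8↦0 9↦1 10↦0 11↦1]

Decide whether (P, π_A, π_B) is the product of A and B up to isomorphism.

|A|·|B| = 6·2 = 12;  |P| = 12
Check the pairing map k ↦ (π_A(k), π_B(k)):
  0 ↦ (5,0)
  1 ↦ (2,1)
  2 ↦ (1,1)
  3 ↦ (1,0)
  4 ↦ (2,0)
  5 ↦ (0,0)
  6 ↦ (5,1)
  7 ↦ (4,1)
  8 ↦ (4,0)
  9 ↦ (3,1)
  10 ↦ (3,0)
  11 ↦ (0,1)
distinct pairs in image: 12 / 12 needed
  → bijection onto A×B; projections well-typed.

Answer: VALID PRODUCT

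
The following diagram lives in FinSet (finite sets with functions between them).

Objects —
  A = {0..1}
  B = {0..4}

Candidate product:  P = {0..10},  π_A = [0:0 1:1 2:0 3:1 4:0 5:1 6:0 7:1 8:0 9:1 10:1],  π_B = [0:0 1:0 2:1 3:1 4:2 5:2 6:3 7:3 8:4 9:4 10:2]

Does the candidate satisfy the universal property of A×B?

|A|·|B| = 2·5 = 10;  |P| = 11
  → cardinalities differ; no bijection possible.

Answer: NOT A VALID PRODUCT — |P|=11 ≠ |A|·|B|=10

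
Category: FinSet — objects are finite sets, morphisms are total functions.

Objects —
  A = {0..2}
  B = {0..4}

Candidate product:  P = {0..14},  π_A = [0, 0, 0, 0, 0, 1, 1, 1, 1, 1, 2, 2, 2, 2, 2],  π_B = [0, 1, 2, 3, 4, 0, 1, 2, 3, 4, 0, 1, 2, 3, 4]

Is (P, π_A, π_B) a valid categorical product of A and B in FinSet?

Answer: VALID PRODUCT

Work:
|A|·|B| = 3·5 = 15;  |P| = 15
Check the pairing map k ↦ (π_A(k), π_B(k)):
  0 -> (0,0)
  1 -> (0,1)
  2 -> (0,2)
  3 -> (0,3)
  4 -> (0,4)
  5 -> (1,0)
  6 -> (1,1)
  7 -> (1,2)
  8 -> (1,3)
  9 -> (1,4)
  10 -> (2,0)
  11 -> (2,1)
  12 -> (2,2)
  13 -> (2,3)
  14 -> (2,4)
distinct pairs in image: 15 / 15 needed
  → bijection onto A×B; projections well-typed.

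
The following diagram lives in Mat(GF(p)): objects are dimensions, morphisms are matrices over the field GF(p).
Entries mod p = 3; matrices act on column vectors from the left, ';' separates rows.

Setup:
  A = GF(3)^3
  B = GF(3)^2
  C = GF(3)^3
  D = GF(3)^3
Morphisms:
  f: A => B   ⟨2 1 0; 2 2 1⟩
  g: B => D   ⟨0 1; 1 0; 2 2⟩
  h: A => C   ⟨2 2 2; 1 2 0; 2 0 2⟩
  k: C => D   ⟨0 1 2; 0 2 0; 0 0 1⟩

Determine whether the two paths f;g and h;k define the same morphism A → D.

1) trace f;g:
  e0=[1,0,0] f=>[2,2] g=>[2,2,2]
  e1=[0,1,0] f=>[1,2] g=>[2,1,0]
  e2=[0,0,1] f=>[0,1] g=>[1,0,2]
  result₁ = ⟨2 2 1; 2 1 0; 2 0 2⟩
2) trace h;k:
  e0=[1,0,0] h=>[2,1,2] k=>[2,2,2]
  e1=[0,1,0] h=>[2,2,0] k=>[2,1,0]
  e2=[0,0,1] h=>[2,0,2] k=>[1,0,2]
  result₂ = ⟨2 2 1; 2 1 0; 2 0 2⟩
Equal? YES — commutes

Answer: COMMUTES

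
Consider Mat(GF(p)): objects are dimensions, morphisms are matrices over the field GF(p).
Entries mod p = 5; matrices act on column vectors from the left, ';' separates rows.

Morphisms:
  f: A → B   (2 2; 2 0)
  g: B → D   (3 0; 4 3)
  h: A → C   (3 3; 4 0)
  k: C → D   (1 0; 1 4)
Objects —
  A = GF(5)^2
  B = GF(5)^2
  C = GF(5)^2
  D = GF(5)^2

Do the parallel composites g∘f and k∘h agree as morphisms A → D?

Answer: DOES NOT COMMUTE

Derivation:
Path 1 = f;g:
  e0=⟨1,0⟩ f→⟨2,2⟩ g→⟨1,4⟩
  e1=⟨0,1⟩ f→⟨2,0⟩ g→⟨1,3⟩
  result₁ = (1 1; 4 3)
Path 2 = h;k:
  e0=⟨1,0⟩ h→⟨3,4⟩ k→⟨3,4⟩
  e1=⟨0,1⟩ h→⟨3,0⟩ k→⟨3,3⟩
  result₂ = (3 3; 4 3)
Equal? NO — does not commute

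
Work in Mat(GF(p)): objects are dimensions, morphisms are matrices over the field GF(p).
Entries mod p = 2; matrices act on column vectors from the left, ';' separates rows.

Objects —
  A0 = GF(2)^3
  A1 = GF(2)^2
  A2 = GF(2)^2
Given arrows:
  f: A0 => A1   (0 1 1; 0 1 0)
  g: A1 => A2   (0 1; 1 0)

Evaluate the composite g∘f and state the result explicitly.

  e0=(1,0,0) f=>(0,0) g=>(0,0)
  e1=(0,1,0) f=>(1,1) g=>(1,1)
  e2=(0,0,1) f=>(1,0) g=>(0,1)
result: (0 1 0; 0 1 1)

Answer: (0 1 0; 0 1 1)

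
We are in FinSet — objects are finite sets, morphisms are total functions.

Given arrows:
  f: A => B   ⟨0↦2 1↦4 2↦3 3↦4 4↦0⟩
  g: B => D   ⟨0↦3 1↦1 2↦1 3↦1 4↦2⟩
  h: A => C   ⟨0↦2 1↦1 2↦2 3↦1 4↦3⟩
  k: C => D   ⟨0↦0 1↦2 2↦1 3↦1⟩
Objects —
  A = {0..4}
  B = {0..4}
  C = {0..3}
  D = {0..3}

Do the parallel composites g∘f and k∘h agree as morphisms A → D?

1) trace f;g:
  0 f=>2 g=>1
  1 f=>4 g=>2
  2 f=>3 g=>1
  3 f=>4 g=>2
  4 f=>0 g=>3
  ⟦path⟧₁ = ⟨0↦1 1↦2 2↦1 3↦2 4↦3⟩
2) trace h;k:
  0 h=>2 k=>1
  1 h=>1 k=>2
  2 h=>2 k=>1
  3 h=>1 k=>2
  4 h=>3 k=>1
  ⟦path⟧₂ = ⟨0↦1 1↦2 2↦1 3↦2 4↦1⟩
Equal? NO — does not commute

Answer: DOES NOT COMMUTE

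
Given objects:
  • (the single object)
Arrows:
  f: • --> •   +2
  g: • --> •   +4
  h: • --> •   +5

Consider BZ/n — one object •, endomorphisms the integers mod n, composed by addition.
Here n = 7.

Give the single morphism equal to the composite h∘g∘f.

Answer: +4

Trace:
  0 +2≡2 +4≡6 +5≡4  (mod 7)
result: +4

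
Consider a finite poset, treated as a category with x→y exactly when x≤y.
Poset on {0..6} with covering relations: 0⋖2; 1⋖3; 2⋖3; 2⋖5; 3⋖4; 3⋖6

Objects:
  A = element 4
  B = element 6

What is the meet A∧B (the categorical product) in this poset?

Answer: A∧B = 3

Derivation:
{x : x⊑A ∧ x⊑B} = {0,1,2,3}  (A=4, B=6)
  0 ⊑ 3
  1 ⊑ 3
  2 ⊑ 3
  3 ⊑ 3
glb = 3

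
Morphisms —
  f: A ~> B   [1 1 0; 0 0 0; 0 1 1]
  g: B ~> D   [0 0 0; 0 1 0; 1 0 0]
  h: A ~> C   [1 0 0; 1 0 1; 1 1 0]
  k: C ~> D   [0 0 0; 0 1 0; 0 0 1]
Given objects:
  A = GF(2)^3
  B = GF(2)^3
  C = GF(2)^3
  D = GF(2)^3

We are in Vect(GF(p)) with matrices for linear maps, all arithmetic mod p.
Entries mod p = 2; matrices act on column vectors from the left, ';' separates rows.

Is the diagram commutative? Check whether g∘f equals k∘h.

Along f;g (path 1):
  e0=(1,0,0) f~>(1,0,0) g~>(0,0,1)
  e1=(0,1,0) f~>(1,0,1) g~>(0,0,1)
  e2=(0,0,1) f~>(0,0,1) g~>(0,0,0)
  result₁ = [0 0 0; 0 0 0; 1 1 0]
Along h;k (path 2):
  e0=(1,0,0) h~>(1,1,1) k~>(0,1,1)
  e1=(0,1,0) h~>(0,0,1) k~>(0,0,1)
  e2=(0,0,1) h~>(0,1,0) k~>(0,1,0)
  result₂ = [0 0 0; 1 0 1; 1 1 0]
Equal? NO — does not commute

Answer: DOES NOT COMMUTE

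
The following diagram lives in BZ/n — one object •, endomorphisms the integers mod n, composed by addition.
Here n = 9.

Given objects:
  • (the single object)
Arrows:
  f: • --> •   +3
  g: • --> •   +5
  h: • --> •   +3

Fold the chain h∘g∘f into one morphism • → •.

  0 +3≡3 +5≡8 +3≡2  (mod 9)
composite: +2

Answer: +2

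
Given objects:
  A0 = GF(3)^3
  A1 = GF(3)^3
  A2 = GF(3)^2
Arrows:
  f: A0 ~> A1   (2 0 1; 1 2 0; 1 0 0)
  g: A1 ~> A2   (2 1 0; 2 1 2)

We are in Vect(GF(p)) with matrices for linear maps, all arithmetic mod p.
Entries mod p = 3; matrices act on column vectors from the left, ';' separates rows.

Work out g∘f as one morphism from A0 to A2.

  e0=[1,0,0] f~>[2,1,1] g~>[2,1]
  e1=[0,1,0] f~>[0,2,0] g~>[2,2]
  e2=[0,0,1] f~>[1,0,0] g~>[2,2]
⟦path⟧: (2 2 2; 1 2 2)

Answer: (2 2 2; 1 2 2)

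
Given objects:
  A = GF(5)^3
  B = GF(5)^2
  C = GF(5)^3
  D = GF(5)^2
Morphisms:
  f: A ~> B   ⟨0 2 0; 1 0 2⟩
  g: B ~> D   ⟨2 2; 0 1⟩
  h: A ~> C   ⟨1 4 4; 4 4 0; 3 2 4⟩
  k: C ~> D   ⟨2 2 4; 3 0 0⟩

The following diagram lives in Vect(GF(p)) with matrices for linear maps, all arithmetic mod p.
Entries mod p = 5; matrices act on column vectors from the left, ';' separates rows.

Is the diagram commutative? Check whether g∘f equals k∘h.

Answer: DOES NOT COMMUTE

Trace:
Path 1 = f;g:
  e0=⟨1,0,0⟩ f~>⟨0,1⟩ g~>⟨2,1⟩
  e1=⟨0,1,0⟩ f~>⟨2,0⟩ g~>⟨4,0⟩
  e2=⟨0,0,1⟩ f~>⟨0,2⟩ g~>⟨4,2⟩
  result₁ = ⟨2 4 4; 1 0 2⟩
Path 2 = h;k:
  e0=⟨1,0,0⟩ h~>⟨1,4,3⟩ k~>⟨2,3⟩
  e1=⟨0,1,0⟩ h~>⟨4,4,2⟩ k~>⟨4,2⟩
  e2=⟨0,0,1⟩ h~>⟨4,0,4⟩ k~>⟨4,2⟩
  result₂ = ⟨2 4 4; 3 2 2⟩
Equal? differ; not commutative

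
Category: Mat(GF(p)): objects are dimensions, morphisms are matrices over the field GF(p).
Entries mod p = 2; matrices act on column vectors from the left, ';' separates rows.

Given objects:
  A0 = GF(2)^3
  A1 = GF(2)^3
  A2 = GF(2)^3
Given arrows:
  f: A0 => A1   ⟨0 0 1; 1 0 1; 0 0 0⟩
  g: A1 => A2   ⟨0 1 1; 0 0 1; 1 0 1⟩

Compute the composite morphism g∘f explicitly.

  e0=(1,0,0) f=>(0,1,0) g=>(1,0,0)
  e1=(0,1,0) f=>(0,0,0) g=>(0,0,0)
  e2=(0,0,1) f=>(1,1,0) g=>(1,0,1)
⟦path⟧: ⟨1 0 1; 0 0 0; 0 0 1⟩

Answer: ⟨1 0 1; 0 0 0; 0 0 1⟩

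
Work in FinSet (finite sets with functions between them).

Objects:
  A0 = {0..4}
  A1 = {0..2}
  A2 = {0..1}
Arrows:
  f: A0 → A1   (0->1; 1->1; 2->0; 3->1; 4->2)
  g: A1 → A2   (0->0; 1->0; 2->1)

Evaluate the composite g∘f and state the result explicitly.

Answer: (0->0; 1->0; 2->0; 3->0; 4->1)

Derivation:
  0 f→1 g→0
  1 f→1 g→0
  2 f→0 g→0
  3 f→1 g→0
  4 f→2 g→1
composite: (0->0; 1->0; 2->0; 3->0; 4->1)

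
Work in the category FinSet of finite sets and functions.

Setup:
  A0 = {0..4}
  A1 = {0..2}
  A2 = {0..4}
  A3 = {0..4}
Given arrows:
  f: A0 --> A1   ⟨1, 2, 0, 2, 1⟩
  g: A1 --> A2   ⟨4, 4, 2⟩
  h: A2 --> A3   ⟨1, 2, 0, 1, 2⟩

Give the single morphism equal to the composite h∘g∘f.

Answer: ⟨2, 0, 2, 0, 2⟩

Derivation:
  0 f-->1 g-->4 h-->2
  1 f-->2 g-->2 h-->0
  2 f-->0 g-->4 h-->2
  3 f-->2 g-->2 h-->0
  4 f-->1 g-->4 h-->2
result: ⟨2, 0, 2, 0, 2⟩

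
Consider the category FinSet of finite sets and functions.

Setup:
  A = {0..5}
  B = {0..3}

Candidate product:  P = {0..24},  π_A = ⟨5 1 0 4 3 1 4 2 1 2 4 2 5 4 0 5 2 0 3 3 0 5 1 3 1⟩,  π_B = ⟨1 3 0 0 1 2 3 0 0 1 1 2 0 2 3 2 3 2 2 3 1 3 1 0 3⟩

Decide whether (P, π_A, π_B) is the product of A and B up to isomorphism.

Answer: NOT A VALID PRODUCT — |P|=25 ≠ |A|·|B|=24

Trace:
|A|·|B| = 6·4 = 24;  |P| = 25
  → cardinalities differ; no bijection possible.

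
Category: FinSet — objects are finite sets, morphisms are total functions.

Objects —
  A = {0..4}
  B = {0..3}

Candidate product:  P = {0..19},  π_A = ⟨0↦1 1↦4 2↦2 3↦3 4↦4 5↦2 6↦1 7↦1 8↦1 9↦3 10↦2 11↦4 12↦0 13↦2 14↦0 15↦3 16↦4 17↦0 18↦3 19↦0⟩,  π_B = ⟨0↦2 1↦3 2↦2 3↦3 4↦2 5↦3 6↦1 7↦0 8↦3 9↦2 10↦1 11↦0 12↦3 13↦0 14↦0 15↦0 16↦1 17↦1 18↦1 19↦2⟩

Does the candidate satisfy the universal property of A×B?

Answer: VALID PRODUCT

Derivation:
|A|·|B| = 5·4 = 20;  |P| = 20
Check the pairing map k ↦ (π_A(k), π_B(k)):
  0 ↦ (1,2)
  1 ↦ (4,3)
  2 ↦ (2,2)
  3 ↦ (3,3)
  4 ↦ (4,2)
  5 ↦ (2,3)
  6 ↦ (1,1)
  7 ↦ (1,0)
  8 ↦ (1,3)
  9 ↦ (3,2)
  10 ↦ (2,1)
  11 ↦ (4,0)
  12 ↦ (0,3)
  13 ↦ (2,0)
  14 ↦ (0,0)
  15 ↦ (3,0)
  16 ↦ (4,1)
  17 ↦ (0,1)
  18 ↦ (3,1)
  19 ↦ (0,2)
distinct pairs in image: 20 / 20 needed
  → bijection onto A×B; projections well-typed.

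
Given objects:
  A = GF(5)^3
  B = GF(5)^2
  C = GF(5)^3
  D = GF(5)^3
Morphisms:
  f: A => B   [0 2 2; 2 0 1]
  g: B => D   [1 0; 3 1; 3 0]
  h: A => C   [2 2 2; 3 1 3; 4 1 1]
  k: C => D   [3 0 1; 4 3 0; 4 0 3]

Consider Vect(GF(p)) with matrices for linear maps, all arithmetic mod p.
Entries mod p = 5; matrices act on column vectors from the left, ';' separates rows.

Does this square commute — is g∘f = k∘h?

Answer: COMMUTES

Trace:
Path 1 = f;g:
  e0=⟨1,0,0⟩ f=>⟨0,2⟩ g=>⟨0,2,0⟩
  e1=⟨0,1,0⟩ f=>⟨2,0⟩ g=>⟨2,1,1⟩
  e2=⟨0,0,1⟩ f=>⟨2,1⟩ g=>⟨2,2,1⟩
  result₁ = [0 2 2; 2 1 2; 0 1 1]
Path 2 = h;k:
  e0=⟨1,0,0⟩ h=>⟨2,3,4⟩ k=>⟨0,2,0⟩
  e1=⟨0,1,0⟩ h=>⟨2,1,1⟩ k=>⟨2,1,1⟩
  e2=⟨0,0,1⟩ h=>⟨2,3,1⟩ k=>⟨2,2,1⟩
  result₂ = [0 2 2; 2 1 2; 0 1 1]
Equal? same morphism ✓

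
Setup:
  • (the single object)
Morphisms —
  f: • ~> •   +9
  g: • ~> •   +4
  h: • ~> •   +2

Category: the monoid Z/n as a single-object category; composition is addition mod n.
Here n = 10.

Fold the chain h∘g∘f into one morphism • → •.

  0 +9≡9 +4≡3 +2≡5  (mod 10)
⟦path⟧: +5

Answer: +5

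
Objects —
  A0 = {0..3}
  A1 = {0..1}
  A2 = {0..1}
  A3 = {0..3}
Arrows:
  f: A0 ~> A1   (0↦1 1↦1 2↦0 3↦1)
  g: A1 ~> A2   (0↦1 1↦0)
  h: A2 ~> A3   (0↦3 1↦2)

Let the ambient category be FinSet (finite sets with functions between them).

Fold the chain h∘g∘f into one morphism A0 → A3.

Answer: (0↦3 1↦3 2↦2 3↦3)

Derivation:
  0 f~>1 g~>0 h~>3
  1 f~>1 g~>0 h~>3
  2 f~>0 g~>1 h~>2
  3 f~>1 g~>0 h~>3
⟦path⟧: (0↦3 1↦3 2↦2 3↦3)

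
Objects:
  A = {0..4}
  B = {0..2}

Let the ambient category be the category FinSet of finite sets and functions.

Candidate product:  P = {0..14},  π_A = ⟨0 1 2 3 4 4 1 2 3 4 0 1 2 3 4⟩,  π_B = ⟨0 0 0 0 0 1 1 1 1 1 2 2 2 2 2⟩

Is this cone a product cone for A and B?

|A|·|B| = 5·3 = 15;  |P| = 15
Check the pairing map k ↦ (π_A(k), π_B(k)):
  0 -> (0,0)
  1 -> (1,0)
  2 -> (2,0)
  3 -> (3,0)
  4 -> (4,0)
  5 -> (4,1)
  6 -> (1,1)
  7 -> (2,1)
  8 -> (3,1)
  9 -> (4,1)  ✗ repeats pair of k=5
  10 -> (0,2)
  11 -> (1,2)
  12 -> (2,2)
  13 -> (3,2)
  14 -> (4,2)
distinct pairs in image: 14 / 15 needed
  → (4,1) hit at k=5 and k=9

Answer: NOT A VALID PRODUCT — duplicate pair at indices 9,5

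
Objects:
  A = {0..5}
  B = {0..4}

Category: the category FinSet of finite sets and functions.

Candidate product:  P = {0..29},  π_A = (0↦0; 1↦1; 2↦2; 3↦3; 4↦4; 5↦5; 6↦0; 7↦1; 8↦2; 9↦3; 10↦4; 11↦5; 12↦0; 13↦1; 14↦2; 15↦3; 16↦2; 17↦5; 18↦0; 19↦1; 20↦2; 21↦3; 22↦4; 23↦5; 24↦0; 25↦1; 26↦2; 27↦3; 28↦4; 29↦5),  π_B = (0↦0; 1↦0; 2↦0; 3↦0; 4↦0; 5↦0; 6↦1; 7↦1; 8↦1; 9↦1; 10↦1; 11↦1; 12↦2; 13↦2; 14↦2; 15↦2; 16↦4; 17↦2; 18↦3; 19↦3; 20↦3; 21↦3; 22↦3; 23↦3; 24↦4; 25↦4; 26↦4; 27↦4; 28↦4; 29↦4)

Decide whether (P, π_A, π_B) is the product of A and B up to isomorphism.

Answer: NOT A VALID PRODUCT — duplicate pair at indices 26,16

Derivation:
|A|·|B| = 6·5 = 30;  |P| = 30
Check the pairing map k ↦ (π_A(k), π_B(k)):
  0 ↦ (0,0)
  1 ↦ (1,0)
  2 ↦ (2,0)
  3 ↦ (3,0)
  4 ↦ (4,0)
  5 ↦ (5,0)
  6 ↦ (0,1)
  7 ↦ (1,1)
  8 ↦ (2,1)
  9 ↦ (3,1)
  10 ↦ (4,1)
  11 ↦ (5,1)
  12 ↦ (0,2)
  13 ↦ (1,2)
  14 ↦ (2,2)
  15 ↦ (3,2)
  16 ↦ (2,4)
  17 ↦ (5,2)
  18 ↦ (0,3)
  19 ↦ (1,3)
  20 ↦ (2,3)
  21 ↦ (3,3)
  22 ↦ (4,3)
  23 ↦ (5,3)
  24 ↦ (0,4)
  25 ↦ (1,4)
  26 ↦ (2,4)  ✗ repeats pair of k=16
  27 ↦ (3,4)
  28 ↦ (4,4)
  29 ↦ (5,4)
distinct pairs in image: 29 / 30 needed
  → (2,4) hit at k=16 and k=26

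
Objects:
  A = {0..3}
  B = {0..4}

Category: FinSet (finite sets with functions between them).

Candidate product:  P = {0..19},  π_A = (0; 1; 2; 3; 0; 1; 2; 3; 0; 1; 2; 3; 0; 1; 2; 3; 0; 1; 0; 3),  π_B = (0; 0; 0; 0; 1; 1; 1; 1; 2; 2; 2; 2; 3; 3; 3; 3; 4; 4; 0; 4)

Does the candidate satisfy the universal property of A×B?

Answer: NOT A VALID PRODUCT — duplicate pair at indices 0,18

Trace:
|A|·|B| = 4·5 = 20;  |P| = 20
Check the pairing map k ↦ (π_A(k), π_B(k)):
  0 ↦ (0,0)
  1 ↦ (1,0)
  2 ↦ (2,0)
  3 ↦ (3,0)
  4 ↦ (0,1)
  5 ↦ (1,1)
  6 ↦ (2,1)
  7 ↦ (3,1)
  8 ↦ (0,2)
  9 ↦ (1,2)
  10 ↦ (2,2)
  11 ↦ (3,2)
  12 ↦ (0,3)
  13 ↦ (1,3)
  14 ↦ (2,3)
  15 ↦ (3,3)
  16 ↦ (0,4)
  17 ↦ (1,4)
  18 ↦ (0,0)  ✗ repeats pair of k=0
  19 ↦ (3,4)
distinct pairs in image: 19 / 20 needed
  → (0,0) hit at k=0 and k=18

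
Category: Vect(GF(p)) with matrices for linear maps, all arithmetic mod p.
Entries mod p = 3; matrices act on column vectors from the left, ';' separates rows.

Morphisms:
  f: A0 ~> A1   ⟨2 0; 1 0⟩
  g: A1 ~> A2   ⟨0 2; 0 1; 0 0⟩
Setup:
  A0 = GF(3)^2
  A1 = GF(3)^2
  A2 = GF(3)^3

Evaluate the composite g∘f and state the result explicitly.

  e0=(1,0) f~>(2,1) g~>(2,1,0)
  e1=(0,1) f~>(0,0) g~>(0,0,0)
result: ⟨2 0; 1 0; 0 0⟩

Answer: ⟨2 0; 1 0; 0 0⟩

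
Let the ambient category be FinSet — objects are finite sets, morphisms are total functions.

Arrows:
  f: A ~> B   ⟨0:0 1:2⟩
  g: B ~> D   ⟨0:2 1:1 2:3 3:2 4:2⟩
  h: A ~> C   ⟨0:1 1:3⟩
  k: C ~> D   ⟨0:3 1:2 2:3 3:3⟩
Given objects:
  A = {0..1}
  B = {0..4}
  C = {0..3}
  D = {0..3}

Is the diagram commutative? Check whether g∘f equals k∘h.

Along f;g (path 1):
  0 f~>0 g~>2
  1 f~>2 g~>3
  result₁ = ⟨0:2 1:3⟩
Along h;k (path 2):
  0 h~>1 k~>2
  1 h~>3 k~>3
  result₂ = ⟨0:2 1:3⟩
Equal? same morphism ✓

Answer: COMMUTES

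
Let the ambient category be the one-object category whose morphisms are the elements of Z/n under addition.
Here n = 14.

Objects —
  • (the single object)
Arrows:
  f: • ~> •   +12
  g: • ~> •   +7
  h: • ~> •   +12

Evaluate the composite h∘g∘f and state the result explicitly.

  0 +12≡12 +7≡5 +12≡3  (mod 14)
composite: +3

Answer: +3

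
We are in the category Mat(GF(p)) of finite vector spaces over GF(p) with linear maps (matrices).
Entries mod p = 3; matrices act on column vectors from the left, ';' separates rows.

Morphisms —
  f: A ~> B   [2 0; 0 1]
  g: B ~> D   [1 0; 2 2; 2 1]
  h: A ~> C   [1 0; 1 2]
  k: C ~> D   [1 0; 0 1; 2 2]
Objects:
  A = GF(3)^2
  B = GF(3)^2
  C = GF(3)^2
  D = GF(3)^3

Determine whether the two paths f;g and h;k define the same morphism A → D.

Answer: DOES NOT COMMUTE

Derivation:
Along f;g (path 1):
  e0=⟨1,0⟩ f~>⟨2,0⟩ g~>⟨2,1,1⟩
  e1=⟨0,1⟩ f~>⟨0,1⟩ g~>⟨0,2,1⟩
  ⟦path⟧₁ = [2 0; 1 2; 1 1]
Along h;k (path 2):
  e0=⟨1,0⟩ h~>⟨1,1⟩ k~>⟨1,1,1⟩
  e1=⟨0,1⟩ h~>⟨0,2⟩ k~>⟨0,2,1⟩
  ⟦path⟧₂ = [1 0; 1 2; 1 1]
Equal? distinct morphisms ✗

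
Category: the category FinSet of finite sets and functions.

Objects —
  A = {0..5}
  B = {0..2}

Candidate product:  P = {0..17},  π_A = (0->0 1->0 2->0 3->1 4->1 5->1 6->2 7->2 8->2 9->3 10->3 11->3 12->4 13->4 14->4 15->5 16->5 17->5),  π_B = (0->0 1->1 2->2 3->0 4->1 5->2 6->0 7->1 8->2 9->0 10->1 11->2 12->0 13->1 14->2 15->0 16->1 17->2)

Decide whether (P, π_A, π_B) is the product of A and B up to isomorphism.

|A|·|B| = 6·3 = 18;  |P| = 18
Check the pairing map k ↦ (π_A(k), π_B(k)):
  0 -> (0,0)
  1 -> (0,1)
  2 -> (0,2)
  3 -> (1,0)
  4 -> (1,1)
  5 -> (1,2)
  6 -> (2,0)
  7 -> (2,1)
  8 -> (2,2)
  9 -> (3,0)
  10 -> (3,1)
  11 -> (3,2)
  12 -> (4,0)
  13 -> (4,1)
  14 -> (4,2)
  15 -> (5,0)
  16 -> (5,1)
  17 -> (5,2)
distinct pairs in image: 18 / 18 needed
  → bijection onto A×B; projections well-typed.

Answer: VALID PRODUCT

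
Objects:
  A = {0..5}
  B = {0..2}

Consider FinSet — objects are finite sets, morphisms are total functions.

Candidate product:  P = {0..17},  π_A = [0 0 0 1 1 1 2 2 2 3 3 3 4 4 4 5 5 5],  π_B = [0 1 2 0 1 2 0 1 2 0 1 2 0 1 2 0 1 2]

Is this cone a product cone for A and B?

|A|·|B| = 6·3 = 18;  |P| = 18
Check the pairing map k ↦ (π_A(k), π_B(k)):
  0 -> (0,0)
  1 -> (0,1)
  2 -> (0,2)
  3 -> (1,0)
  4 -> (1,1)
  5 -> (1,2)
  6 -> (2,0)
  7 -> (2,1)
  8 -> (2,2)
  9 -> (3,0)
  10 -> (3,1)
  11 -> (3,2)
  12 -> (4,0)
  13 -> (4,1)
  14 -> (4,2)
  15 -> (5,0)
  16 -> (5,1)
  17 -> (5,2)
distinct pairs in image: 18 / 18 needed
  → bijection onto A×B; projections well-typed.

Answer: VALID PRODUCT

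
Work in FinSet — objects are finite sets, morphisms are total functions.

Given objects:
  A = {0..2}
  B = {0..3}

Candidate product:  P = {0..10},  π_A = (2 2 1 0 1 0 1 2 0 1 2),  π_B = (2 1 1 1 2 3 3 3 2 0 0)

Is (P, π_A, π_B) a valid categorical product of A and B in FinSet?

Answer: NOT A VALID PRODUCT — |P|=11 ≠ |A|·|B|=12

Derivation:
|A|·|B| = 3·4 = 12;  |P| = 11
  → cardinalities differ; no bijection possible.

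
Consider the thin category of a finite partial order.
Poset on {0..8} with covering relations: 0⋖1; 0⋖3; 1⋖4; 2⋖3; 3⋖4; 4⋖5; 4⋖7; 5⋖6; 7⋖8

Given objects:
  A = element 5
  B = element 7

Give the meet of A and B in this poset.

Answer: A∧B = 4

Derivation:
Lower bounds of A=5 and B=7: {0,1,2,3,4}
  0 ≤ 4
  1 ≤ 4
  2 ≤ 4
  3 ≤ 4
  4 ≤ 4
glb = 4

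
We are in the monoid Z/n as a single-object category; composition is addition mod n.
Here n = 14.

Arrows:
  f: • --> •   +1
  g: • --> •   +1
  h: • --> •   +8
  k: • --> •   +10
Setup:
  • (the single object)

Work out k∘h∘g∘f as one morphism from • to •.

  0 +1≡1 +1≡2 +8≡10 +10≡6  (mod 14)
⟦path⟧: +6

Answer: +6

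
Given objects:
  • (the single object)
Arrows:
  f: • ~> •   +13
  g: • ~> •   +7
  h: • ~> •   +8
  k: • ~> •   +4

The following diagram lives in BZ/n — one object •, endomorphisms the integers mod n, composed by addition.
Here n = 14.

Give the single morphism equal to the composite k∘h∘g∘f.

Answer: +4

Work:
  0 +13≡13 +7≡6 +8≡0 +4≡4  (mod 14)
composite: +4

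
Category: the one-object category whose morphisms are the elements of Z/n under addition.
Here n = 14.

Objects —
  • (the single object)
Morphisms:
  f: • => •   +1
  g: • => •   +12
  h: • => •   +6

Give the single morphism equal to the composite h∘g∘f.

  0 +1≡1 +12≡13 +6≡5  (mod 14)
result: +5

Answer: +5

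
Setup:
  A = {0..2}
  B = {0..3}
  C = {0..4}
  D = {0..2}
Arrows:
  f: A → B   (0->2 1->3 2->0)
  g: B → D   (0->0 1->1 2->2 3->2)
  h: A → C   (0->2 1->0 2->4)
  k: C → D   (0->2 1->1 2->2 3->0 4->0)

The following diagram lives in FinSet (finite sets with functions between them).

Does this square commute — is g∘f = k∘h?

Answer: COMMUTES

Work:
1) trace f;g:
  0 f→2 g→2
  1 f→3 g→2
  2 f→0 g→0
  ⟦path⟧₁ = (0->2 1->2 2->0)
2) trace h;k:
  0 h→2 k→2
  1 h→0 k→2
  2 h→4 k→0
  ⟦path⟧₂ = (0->2 1->2 2->0)
Equal? YES — commutes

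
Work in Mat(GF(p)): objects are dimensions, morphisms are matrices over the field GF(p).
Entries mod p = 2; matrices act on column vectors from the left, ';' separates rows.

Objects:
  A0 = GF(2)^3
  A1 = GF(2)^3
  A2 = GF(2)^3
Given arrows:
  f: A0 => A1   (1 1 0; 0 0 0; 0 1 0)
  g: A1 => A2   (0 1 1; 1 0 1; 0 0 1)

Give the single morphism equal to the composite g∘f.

  e0=[1,0,0] f=>[1,0,0] g=>[0,1,0]
  e1=[0,1,0] f=>[1,0,1] g=>[1,0,1]
  e2=[0,0,1] f=>[0,0,0] g=>[0,0,0]
result: (0 1 0; 1 0 0; 0 1 0)

Answer: (0 1 0; 1 0 0; 0 1 0)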